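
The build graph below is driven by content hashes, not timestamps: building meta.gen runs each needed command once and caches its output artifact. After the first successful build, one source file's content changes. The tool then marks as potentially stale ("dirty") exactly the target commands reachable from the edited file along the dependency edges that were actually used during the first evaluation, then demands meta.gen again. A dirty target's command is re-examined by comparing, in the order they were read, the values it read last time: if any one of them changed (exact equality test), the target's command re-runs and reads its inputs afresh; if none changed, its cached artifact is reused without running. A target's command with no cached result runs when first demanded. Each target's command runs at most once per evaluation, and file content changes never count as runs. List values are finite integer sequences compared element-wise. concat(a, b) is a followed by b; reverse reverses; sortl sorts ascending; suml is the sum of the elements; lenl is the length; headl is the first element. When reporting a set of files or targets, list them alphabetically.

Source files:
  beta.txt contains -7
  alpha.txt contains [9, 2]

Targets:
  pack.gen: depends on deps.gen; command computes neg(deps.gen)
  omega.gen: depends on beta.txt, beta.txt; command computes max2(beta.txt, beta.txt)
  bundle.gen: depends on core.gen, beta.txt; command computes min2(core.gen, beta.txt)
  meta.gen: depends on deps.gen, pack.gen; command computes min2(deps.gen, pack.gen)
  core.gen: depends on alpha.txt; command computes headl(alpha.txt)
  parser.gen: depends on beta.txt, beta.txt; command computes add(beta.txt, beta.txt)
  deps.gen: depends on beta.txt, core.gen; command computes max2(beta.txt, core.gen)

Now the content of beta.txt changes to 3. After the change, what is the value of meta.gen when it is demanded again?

Initial pass — values computed on the first demand:
  core.gen = headl([9, 2]) = 9
  deps.gen = max2(-7, 9) = 9
  pack.gen = neg(9) = -9
  meta.gen = min2(9, -9) = -9

Second demand — change propagation:
  deps.gen: re-runs because beta.txt -7->3; new result 9 (unchanged).
  pack.gen: re-examined; everything it read last time is the same (deps.gen unchanged) — cache -9 kept, no run.
  meta.gen: re-examined; everything it read last time is the same (deps.gen unchanged, pack.gen unchanged) — cache -9 kept, no run.

The important point: deps.gen recomputes to an identical value, and the output ends up unchanged.

meta.gen now evaluates to -9.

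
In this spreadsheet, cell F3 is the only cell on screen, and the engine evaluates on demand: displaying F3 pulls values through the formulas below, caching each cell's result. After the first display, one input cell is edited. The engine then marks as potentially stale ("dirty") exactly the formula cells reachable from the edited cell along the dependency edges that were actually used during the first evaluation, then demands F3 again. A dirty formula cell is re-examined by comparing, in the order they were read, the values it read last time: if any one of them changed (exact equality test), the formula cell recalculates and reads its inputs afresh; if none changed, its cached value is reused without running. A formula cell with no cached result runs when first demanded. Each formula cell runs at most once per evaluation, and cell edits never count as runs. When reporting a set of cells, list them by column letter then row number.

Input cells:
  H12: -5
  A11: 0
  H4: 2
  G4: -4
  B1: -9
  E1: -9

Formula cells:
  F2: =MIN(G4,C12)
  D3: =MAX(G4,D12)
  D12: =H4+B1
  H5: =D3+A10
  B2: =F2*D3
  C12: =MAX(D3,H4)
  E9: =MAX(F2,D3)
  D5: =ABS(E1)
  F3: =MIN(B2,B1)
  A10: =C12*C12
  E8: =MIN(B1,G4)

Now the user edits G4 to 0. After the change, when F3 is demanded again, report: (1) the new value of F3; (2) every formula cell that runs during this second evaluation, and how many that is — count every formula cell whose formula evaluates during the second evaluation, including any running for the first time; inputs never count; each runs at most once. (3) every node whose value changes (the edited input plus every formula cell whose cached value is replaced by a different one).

F3 now evaluates to -9.
Run set: B2, C12, D3, F2, F3 (5 run).
Changed values: B2, D3, F2, G4.

Initial pass — values computed on the first demand:
  D12 = 2 + -9 = -7
  D3 = MAX(-4, -7) = -4
  C12 = MAX(-4, 2) = 2
  F2 = MIN(-4, 2) = -4
  B2 = -4 * -4 = 16
  F3 = MIN(16, -9) = -9

Second demand — change propagation:
  D3: re-runs because G4 -4->0; new result 0.
  C12: re-runs because D3 -4->0; new result 2 (unchanged).
  F2: re-runs because G4 -4->0; new result 0.
  B2: re-runs because F2 -4->0; D3 -4->0; new result 0.
  F3: re-runs because B2 16->0; new result -9 (unchanged).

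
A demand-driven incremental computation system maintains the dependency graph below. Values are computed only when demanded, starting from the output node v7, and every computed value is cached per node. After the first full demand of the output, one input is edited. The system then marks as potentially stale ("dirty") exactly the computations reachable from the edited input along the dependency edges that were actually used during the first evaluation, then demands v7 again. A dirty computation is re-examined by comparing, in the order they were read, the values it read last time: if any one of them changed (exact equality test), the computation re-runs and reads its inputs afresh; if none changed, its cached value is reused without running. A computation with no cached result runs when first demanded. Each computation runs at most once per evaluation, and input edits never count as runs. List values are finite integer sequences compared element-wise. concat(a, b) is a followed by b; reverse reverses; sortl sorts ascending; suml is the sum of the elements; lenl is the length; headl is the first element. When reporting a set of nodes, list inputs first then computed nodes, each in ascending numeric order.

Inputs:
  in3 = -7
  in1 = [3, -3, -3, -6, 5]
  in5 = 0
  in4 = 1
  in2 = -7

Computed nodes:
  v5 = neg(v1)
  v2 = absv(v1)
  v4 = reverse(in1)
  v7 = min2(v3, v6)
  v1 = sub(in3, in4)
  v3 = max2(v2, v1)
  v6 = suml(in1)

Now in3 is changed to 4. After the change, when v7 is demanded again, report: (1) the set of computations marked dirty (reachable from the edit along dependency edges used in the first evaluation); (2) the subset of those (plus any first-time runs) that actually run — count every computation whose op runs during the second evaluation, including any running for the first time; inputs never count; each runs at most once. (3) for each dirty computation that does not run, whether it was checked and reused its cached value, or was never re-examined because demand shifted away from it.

Marked dirty: v1, v2, v3, v7.
Computations that run: v1, v2, v3, v7 — 4 in total.
Every dirty computation ran.

First evaluation (everything demanded from the output):
  v1 = sub(-7, 1) = -8
  v2 = absv(-8) = 8
  v3 = max2(8, -8) = 8
  v6 = suml([3, -3, -3, -6, 5]) = -4
  v7 = min2(8, -4) = -4

Propagation after the edit:
  v1: runs — in3 -7->4; result 3.
  v2: runs — v1 -8->3; result 3.
  v3: runs — v2 8->3; v1 -8->3; result 3.
  v7: runs — v3 8->3; result -4 (same value as before).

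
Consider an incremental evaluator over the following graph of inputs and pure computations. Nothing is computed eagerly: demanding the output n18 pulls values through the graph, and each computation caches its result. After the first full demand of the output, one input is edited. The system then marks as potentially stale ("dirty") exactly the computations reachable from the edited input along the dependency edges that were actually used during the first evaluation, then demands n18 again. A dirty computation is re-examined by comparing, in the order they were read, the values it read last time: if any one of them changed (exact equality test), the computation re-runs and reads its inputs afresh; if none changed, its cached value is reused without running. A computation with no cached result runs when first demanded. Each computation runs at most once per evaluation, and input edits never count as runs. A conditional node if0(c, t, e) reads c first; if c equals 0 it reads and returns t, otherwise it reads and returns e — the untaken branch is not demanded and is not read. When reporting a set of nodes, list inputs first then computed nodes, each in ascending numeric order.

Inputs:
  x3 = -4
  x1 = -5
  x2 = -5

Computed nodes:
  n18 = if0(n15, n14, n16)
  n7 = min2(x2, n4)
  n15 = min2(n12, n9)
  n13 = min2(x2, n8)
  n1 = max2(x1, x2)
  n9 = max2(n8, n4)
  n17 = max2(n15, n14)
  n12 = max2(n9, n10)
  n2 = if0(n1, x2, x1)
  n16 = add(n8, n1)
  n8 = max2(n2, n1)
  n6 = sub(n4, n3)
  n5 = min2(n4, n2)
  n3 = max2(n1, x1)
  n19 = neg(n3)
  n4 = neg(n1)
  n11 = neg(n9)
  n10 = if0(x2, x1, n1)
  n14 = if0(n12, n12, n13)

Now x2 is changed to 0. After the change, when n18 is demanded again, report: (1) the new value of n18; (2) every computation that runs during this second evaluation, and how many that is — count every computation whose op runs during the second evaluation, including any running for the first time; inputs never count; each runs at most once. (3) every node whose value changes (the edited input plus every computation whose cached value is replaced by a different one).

Initial pass — values computed on the first demand:
  n1 = max2(-5, -5) = -5
  n2 = if0(n1=-5 -> else branch x1) = -5
  n4 = neg(-5) = 5
  n8 = max2(-5, -5) = -5
  n9 = max2(-5, 5) = 5
  n10 = if0(x2=-5 -> else branch n1) = -5
  n12 = max2(5, -5) = 5
  n15 = min2(5, 5) = 5
  n16 = add(-5, -5) = -10
  n18 = if0(n15=5 -> else branch n16) = -10

Second demand — change propagation:
  n1: re-runs because x2 -5->0; new result 0.
  n2: re-runs because n1 -5->0; new result 0.
  n4: re-runs because n1 -5->0; new result 0.
  n8: re-runs because n2 -5->0; n1 -5->0; new result 0.
  n9: re-runs because n8 -5->0; n4 5->0; new result 0.
  n10: re-runs because x2 -5->0; n1 -5->0; new result -5 (unchanged).
  n12: re-runs because n9 5->0; new result 0.
  n14: newly demanded (no cache) — executes and yields 0.
  n15: re-runs because n12 5->0; n9 5->0; new result 0.
  n16: dirty yet unreached — the second evaluation never asks for it.
  n18: re-runs because n15 5->0; new result 0.

The important point: the flipped condition redirects demand; n16 is left stale, never re-checked.

n18 now evaluates to 0.
Run set: n1, n2, n4, n8, n9, n10, n12, n14, n15, n18 (10 run).
Changed values: x2, n1, n2, n4, n8, n9, n12, n15, n18.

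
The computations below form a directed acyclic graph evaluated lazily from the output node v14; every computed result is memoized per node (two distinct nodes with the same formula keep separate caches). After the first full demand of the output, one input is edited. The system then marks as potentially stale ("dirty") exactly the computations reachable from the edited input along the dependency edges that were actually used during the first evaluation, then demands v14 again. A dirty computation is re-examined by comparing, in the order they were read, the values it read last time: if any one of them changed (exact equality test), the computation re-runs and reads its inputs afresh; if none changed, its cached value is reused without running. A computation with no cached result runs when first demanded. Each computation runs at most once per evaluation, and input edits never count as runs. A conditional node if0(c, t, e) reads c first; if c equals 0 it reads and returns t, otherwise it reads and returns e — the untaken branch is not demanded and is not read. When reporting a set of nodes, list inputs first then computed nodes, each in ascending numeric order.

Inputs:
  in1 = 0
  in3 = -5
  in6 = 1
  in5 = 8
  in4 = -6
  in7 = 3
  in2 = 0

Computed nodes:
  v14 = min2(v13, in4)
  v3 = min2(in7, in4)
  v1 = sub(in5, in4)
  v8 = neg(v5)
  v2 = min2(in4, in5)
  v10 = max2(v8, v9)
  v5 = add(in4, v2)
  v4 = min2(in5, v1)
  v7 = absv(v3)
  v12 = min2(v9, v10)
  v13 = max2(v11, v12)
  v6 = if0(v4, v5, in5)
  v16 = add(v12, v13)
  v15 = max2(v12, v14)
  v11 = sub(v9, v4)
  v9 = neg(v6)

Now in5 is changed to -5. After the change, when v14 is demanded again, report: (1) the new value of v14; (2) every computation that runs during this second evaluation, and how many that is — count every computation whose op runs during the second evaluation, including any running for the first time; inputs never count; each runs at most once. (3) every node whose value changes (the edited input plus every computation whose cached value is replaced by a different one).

Demanding v14 again yields -6.
10 computations run: v1, v2, v4, v6, v9, v10, v11, v12, v13, v14.
The nodes whose values change: in5, v1, v4, v6, v9, v11, v12, v13, v14.
Note where the cutoff bites: v5 is checked, finds nothing changed, and keeps its cache.

First demand of the output computes:
  v1 = sub(8, -6) = 14
  v2 = min2(-6, 8) = -6
  v4 = min2(8, 14) = 8
  v5 = add(-6, -6) = -12
  v6 = if0(v4=8 -> else branch in5) = 8
  v8 = neg(-12) = 12
  v9 = neg(8) = -8
  v10 = max2(12, -8) = 12
  v11 = sub(-8, 8) = -16
  v12 = min2(-8, 12) = -8
  v13 = max2(-16, -8) = -8
  v14 = min2(-8, -6) = -8

After the edit, cleaning proceeds:
  v1: a read changed (in5 8->-5) — executes, giving 1.
  v2: a read changed (in5 8->-5) — executes, giving -6 — identical to its old value.
  v4: a read changed (in5 8->-5; v1 14->1) — executes, giving -5.
  v5: dirty, but its reads are unchanged (in4 unchanged, v2 unchanged); cached -12 stands.
  v6: a read changed (v4 8->-5; in5 8->-5) — executes, giving -5.
  v8: dirty, but its reads are unchanged (v5 unchanged); cached 12 stands.
  v9: a read changed (v6 8->-5) — executes, giving 5.
  v10: a read changed (v9 -8->5) — executes, giving 12 — identical to its old value.
  v11: a read changed (v9 -8->5; v4 8->-5) — executes, giving 10.
  v12: a read changed (v9 -8->5) — executes, giving 5.
  v13: a read changed (v11 -16->10; v12 -8->5) — executes, giving 10.
  v14: a read changed (v13 -8->10) — executes, giving -6.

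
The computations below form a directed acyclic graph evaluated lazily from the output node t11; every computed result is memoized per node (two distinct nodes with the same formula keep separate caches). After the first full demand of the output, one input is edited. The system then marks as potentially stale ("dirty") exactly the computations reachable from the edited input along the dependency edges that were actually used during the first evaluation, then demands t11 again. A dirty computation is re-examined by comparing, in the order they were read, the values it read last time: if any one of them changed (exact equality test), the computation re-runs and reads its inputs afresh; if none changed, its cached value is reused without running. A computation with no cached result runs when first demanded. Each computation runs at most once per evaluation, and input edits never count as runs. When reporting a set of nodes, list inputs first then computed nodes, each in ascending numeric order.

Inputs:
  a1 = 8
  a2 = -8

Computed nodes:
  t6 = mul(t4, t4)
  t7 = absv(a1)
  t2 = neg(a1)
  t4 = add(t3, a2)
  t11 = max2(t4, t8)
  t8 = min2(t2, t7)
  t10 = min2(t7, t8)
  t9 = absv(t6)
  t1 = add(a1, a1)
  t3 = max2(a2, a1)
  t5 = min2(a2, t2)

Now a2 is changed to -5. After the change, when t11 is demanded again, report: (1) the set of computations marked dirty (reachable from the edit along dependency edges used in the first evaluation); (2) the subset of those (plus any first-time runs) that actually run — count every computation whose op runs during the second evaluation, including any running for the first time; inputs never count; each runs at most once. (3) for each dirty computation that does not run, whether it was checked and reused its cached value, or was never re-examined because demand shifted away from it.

The edit dirties: t3, t4, t11.
3 computations run: t3, t4, t11.
No dirty computation escaped a run.

First demand of the output computes:
  t2 = neg(8) = -8
  t3 = max2(-8, 8) = 8
  t4 = add(8, -8) = 0
  t7 = absv(8) = 8
  t8 = min2(-8, 8) = -8
  t11 = max2(0, -8) = 0

After the edit, cleaning proceeds:
  t3: a read changed (a2 -8->-5) — executes, giving 8 — identical to its old value.
  t4: a read changed (a2 -8->-5) — executes, giving 3.
  t11: a read changed (t4 0->3) — executes, giving 3.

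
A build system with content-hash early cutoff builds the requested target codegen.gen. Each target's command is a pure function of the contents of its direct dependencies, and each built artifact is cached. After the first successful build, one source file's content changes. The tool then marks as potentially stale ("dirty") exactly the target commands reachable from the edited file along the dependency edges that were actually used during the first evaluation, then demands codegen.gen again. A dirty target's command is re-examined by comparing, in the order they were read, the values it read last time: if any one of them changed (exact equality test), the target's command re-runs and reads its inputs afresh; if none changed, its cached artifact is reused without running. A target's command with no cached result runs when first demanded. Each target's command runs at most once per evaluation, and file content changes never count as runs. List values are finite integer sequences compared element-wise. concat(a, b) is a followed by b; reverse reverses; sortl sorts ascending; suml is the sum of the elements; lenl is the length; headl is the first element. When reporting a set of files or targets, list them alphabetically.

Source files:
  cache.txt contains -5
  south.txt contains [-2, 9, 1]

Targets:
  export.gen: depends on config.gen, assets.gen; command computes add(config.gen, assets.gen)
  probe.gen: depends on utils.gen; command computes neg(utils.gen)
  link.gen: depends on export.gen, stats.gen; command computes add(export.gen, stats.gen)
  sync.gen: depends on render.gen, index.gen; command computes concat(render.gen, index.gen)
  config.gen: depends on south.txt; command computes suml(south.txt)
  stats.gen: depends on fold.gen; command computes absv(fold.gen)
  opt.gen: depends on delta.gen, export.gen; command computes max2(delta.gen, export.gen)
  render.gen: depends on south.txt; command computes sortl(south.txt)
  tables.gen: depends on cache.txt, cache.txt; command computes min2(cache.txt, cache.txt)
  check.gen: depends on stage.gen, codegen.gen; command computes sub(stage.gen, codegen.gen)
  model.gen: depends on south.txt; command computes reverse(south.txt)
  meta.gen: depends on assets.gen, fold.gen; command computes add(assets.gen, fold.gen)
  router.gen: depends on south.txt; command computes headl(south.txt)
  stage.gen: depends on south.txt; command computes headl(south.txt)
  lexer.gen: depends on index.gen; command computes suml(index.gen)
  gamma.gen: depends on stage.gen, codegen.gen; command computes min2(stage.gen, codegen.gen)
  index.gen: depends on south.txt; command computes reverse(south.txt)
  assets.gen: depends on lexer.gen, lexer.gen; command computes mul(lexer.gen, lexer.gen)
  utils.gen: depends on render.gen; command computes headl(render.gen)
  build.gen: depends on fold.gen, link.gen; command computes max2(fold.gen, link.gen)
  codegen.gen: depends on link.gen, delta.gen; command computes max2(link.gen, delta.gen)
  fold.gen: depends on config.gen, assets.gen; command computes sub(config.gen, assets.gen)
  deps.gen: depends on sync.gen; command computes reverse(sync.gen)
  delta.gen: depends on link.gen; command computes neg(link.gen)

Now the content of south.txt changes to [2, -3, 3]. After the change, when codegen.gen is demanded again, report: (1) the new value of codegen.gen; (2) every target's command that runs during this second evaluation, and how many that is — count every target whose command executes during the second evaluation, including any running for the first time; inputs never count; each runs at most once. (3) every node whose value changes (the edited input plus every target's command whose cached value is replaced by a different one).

New value of codegen.gen: 8.
Target commands that run: assets.gen, codegen.gen, config.gen, delta.gen, export.gen, fold.gen, index.gen, lexer.gen, link.gen, stats.gen — 10 in total.
Values that change: assets.gen, codegen.gen, config.gen, delta.gen, export.gen, fold.gen, index.gen, lexer.gen, link.gen, south.txt, stats.gen.

First evaluation (everything demanded from the output):
  config.gen = suml([-2, 9, 1]) = 8
  index.gen = reverse([-2, 9, 1]) = [1, 9, -2]
  lexer.gen = suml([1, 9, -2]) = 8
  assets.gen = mul(8, 8) = 64
  export.gen = add(8, 64) = 72
  fold.gen = sub(8, 64) = -56
  stats.gen = absv(-56) = 56
  link.gen = add(72, 56) = 128
  delta.gen = neg(128) = -128
  codegen.gen = max2(128, -128) = 128

Propagation after the edit:
  config.gen: runs — south.txt [-2, 9, 1]->[2, -3, 3]; result 2.
  index.gen: runs — south.txt [-2, 9, 1]->[2, -3, 3]; result [3, -3, 2].
  lexer.gen: runs — index.gen [1, 9, -2]->[3, -3, 2]; result 2.
  assets.gen: runs — lexer.gen 8->2; lexer.gen 8->2; result 4.
  export.gen: runs — config.gen 8->2; assets.gen 64->4; result 6.
  fold.gen: runs — config.gen 8->2; assets.gen 64->4; result -2.
  stats.gen: runs — fold.gen -56->-2; result 2.
  link.gen: runs — export.gen 72->6; stats.gen 56->2; result 8.
  delta.gen: runs — link.gen 128->8; result -8.
  codegen.gen: runs — link.gen 128->8; delta.gen -128->-8; result 8.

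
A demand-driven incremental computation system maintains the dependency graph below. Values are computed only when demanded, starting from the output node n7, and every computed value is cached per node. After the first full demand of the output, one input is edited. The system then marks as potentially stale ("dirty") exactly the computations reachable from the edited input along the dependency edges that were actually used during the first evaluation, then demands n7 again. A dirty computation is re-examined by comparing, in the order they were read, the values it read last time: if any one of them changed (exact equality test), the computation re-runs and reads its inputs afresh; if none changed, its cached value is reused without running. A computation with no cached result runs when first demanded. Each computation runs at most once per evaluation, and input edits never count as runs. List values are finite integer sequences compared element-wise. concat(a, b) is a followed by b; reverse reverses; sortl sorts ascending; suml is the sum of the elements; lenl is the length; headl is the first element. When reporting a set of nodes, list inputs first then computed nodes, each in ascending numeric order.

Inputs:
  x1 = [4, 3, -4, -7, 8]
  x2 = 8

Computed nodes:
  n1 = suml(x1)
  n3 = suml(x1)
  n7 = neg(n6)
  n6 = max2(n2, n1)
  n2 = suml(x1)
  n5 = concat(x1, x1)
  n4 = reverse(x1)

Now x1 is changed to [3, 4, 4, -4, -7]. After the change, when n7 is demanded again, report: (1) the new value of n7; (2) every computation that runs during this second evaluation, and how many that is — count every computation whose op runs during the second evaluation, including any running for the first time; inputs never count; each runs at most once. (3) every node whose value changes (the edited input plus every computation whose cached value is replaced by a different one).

New value of n7: 0.
Computations that run: n1, n2, n6, n7 — 4 in total.
Values that change: x1, n1, n2, n6, n7.

First evaluation (everything demanded from the output):
  n1 = suml([4, 3, -4, -7, 8]) = 4
  n2 = suml([4, 3, -4, -7, 8]) = 4
  n6 = max2(4, 4) = 4
  n7 = neg(4) = -4

Propagation after the edit:
  n1: runs — x1 [4, 3, -4, -7, 8]->[3, 4, 4, -4, -7]; result 0.
  n2: runs — x1 [4, 3, -4, -7, 8]->[3, 4, 4, -4, -7]; result 0.
  n6: runs — n2 4->0; n1 4->0; result 0.
  n7: runs — n6 4->0; result 0.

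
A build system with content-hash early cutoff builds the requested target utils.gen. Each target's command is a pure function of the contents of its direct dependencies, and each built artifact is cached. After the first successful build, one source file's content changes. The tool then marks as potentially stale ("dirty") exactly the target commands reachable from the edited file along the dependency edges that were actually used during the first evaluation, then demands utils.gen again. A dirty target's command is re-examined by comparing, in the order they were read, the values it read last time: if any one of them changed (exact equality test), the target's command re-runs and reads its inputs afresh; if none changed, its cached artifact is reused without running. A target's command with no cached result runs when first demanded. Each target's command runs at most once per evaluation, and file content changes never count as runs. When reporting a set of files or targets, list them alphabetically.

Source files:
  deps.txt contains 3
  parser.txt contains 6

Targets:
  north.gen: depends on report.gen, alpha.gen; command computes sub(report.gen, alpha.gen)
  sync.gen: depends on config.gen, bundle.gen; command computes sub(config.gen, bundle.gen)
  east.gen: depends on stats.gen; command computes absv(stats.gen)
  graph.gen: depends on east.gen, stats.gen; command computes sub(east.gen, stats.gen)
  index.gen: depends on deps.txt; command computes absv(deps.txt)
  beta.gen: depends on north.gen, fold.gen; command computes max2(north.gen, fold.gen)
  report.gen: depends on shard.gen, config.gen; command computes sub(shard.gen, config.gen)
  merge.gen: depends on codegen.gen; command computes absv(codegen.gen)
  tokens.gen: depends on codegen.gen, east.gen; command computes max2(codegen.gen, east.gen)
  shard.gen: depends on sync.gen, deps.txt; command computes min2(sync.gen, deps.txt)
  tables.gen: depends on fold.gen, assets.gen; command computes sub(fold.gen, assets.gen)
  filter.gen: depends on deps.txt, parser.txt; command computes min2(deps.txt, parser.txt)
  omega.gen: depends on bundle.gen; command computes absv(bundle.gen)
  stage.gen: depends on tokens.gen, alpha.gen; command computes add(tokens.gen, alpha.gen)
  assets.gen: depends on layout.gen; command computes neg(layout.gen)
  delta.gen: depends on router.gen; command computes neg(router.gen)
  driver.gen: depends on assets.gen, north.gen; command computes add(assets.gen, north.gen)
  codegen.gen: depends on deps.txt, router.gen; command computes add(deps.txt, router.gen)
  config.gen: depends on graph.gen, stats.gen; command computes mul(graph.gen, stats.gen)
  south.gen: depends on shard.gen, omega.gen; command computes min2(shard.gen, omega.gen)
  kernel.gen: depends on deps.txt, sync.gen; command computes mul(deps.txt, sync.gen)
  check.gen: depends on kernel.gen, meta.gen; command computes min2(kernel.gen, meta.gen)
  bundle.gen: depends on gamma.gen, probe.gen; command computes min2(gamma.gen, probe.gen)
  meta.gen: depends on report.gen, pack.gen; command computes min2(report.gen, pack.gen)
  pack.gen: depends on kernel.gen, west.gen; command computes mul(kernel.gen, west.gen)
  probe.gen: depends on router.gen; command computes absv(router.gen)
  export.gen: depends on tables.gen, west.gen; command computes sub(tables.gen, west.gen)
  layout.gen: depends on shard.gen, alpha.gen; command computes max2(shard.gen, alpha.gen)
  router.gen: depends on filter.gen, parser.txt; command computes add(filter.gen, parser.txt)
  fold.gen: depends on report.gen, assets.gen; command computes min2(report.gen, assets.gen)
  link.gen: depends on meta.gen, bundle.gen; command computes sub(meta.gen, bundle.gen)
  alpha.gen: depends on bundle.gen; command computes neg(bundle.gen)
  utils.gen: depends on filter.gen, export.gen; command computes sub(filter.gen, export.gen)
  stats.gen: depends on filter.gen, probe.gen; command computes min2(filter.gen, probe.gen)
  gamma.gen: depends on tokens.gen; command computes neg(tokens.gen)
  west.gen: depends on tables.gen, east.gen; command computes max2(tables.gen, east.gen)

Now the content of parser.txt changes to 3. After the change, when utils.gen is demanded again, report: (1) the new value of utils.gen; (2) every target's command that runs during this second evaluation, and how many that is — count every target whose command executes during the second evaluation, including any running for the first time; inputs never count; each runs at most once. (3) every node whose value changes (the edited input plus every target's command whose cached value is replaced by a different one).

New value of utils.gen: 6.
Target commands that run: alpha.gen, assets.gen, bundle.gen, codegen.gen, filter.gen, fold.gen, gamma.gen, layout.gen, probe.gen, router.gen, shard.gen, stats.gen, sync.gen, tables.gen, tokens.gen — 15 in total.
Values that change: alpha.gen, assets.gen, bundle.gen, codegen.gen, fold.gen, gamma.gen, layout.gen, parser.txt, probe.gen, router.gen, sync.gen, tokens.gen.
Key observation: the cutoff stops propagation at east.gen — its inputs' values are unchanged, so it reuses its cache.

First evaluation (everything demanded from the output):
  filter.gen = min2(3, 6) = 3
  router.gen = add(3, 6) = 9
  codegen.gen = add(3, 9) = 12
  probe.gen = absv(9) = 9
  stats.gen = min2(3, 9) = 3
  east.gen = absv(3) = 3
  graph.gen = sub(3, 3) = 0
  config.gen = mul(0, 3) = 0
  tokens.gen = max2(12, 3) = 12
  gamma.gen = neg(12) = -12
  bundle.gen = min2(-12, 9) = -12
  alpha.gen = neg(-12) = 12
  sync.gen = sub(0, -12) = 12
  shard.gen = min2(12, 3) = 3
  layout.gen = max2(3, 12) = 12
  assets.gen = neg(12) = -12
  report.gen = sub(3, 0) = 3
  fold.gen = min2(3, -12) = -12
  tables.gen = sub(-12, -12) = 0
  west.gen = max2(0, 3) = 3
  export.gen = sub(0, 3) = -3
  utils.gen = sub(3, -3) = 6

Propagation after the edit:
  filter.gen: runs — parser.txt 6->3; result 3 (same value as before).
  router.gen: runs — parser.txt 6->3; result 6.
  codegen.gen: runs — router.gen 9->6; result 9.
  probe.gen: runs — router.gen 9->6; result 6.
  stats.gen: runs — probe.gen 9->6; result 3 (same value as before).
  east.gen: checked — values it read are unchanged (stats.gen unchanged); reused cached 3 without running.
  graph.gen: checked — values it read are unchanged (east.gen unchanged, stats.gen unchanged); reused cached 0 without running.
  config.gen: checked — values it read are unchanged (graph.gen unchanged, stats.gen unchanged); reused cached 0 without running.
  tokens.gen: runs — codegen.gen 12->9; result 9.
  gamma.gen: runs — tokens.gen 12->9; result -9.
  bundle.gen: runs — gamma.gen -12->-9; probe.gen 9->6; result -9.
  alpha.gen: runs — bundle.gen -12->-9; result 9.
  sync.gen: runs — bundle.gen -12->-9; result 9.
  shard.gen: runs — sync.gen 12->9; result 3 (same value as before).
  layout.gen: runs — alpha.gen 12->9; result 9.
  assets.gen: runs — layout.gen 12->9; result -9.
  report.gen: checked — values it read are unchanged (shard.gen unchanged, config.gen unchanged); reused cached 3 without running.
  fold.gen: runs — assets.gen -12->-9; result -9.
  tables.gen: runs — fold.gen -12->-9; assets.gen -12->-9; result 0 (same value as before).
  west.gen: checked — values it read are unchanged (tables.gen unchanged, east.gen unchanged); reused cached 3 without running.
  export.gen: checked — values it read are unchanged (tables.gen unchanged, west.gen unchanged); reused cached -3 without running.
  utils.gen: checked — values it read are unchanged (filter.gen unchanged, export.gen unchanged); reused cached 6 without running.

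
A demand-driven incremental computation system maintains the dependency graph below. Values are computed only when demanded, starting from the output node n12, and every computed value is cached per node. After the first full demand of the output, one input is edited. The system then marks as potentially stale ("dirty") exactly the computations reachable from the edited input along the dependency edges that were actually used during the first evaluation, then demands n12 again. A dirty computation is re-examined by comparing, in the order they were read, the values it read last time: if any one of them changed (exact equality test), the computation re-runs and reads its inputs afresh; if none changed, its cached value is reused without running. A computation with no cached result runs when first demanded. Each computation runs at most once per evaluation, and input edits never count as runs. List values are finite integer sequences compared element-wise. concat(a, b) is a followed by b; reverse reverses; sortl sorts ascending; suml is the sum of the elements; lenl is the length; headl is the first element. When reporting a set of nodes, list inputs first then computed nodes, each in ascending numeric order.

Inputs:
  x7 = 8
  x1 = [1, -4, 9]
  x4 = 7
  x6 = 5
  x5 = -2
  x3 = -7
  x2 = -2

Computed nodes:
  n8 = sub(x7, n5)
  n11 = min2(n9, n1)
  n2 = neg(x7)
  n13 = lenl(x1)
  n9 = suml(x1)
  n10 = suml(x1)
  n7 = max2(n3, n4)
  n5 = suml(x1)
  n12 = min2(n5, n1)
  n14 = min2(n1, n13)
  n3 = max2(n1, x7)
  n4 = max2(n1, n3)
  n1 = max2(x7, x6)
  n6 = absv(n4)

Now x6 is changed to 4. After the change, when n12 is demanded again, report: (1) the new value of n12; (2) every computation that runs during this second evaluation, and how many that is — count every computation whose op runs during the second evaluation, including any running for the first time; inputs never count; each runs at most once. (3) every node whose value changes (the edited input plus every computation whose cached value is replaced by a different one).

First evaluation (everything demanded from the output):
  n1 = max2(8, 5) = 8
  n5 = suml([1, -4, 9]) = 6
  n12 = min2(6, 8) = 6

Propagation after the edit:
  n1: runs — x6 5->4; result 8 (same value as before).
  n12: checked — values it read are unchanged (n5 unchanged, n1 unchanged); reused cached 6 without running.

Key observation: the change is absorbed at n1 — it re-runs but produces the same value, and the output's value is unchanged.

New value of n12: 6.
Computations that run: n1 — 1 in total.
Values that change: x6.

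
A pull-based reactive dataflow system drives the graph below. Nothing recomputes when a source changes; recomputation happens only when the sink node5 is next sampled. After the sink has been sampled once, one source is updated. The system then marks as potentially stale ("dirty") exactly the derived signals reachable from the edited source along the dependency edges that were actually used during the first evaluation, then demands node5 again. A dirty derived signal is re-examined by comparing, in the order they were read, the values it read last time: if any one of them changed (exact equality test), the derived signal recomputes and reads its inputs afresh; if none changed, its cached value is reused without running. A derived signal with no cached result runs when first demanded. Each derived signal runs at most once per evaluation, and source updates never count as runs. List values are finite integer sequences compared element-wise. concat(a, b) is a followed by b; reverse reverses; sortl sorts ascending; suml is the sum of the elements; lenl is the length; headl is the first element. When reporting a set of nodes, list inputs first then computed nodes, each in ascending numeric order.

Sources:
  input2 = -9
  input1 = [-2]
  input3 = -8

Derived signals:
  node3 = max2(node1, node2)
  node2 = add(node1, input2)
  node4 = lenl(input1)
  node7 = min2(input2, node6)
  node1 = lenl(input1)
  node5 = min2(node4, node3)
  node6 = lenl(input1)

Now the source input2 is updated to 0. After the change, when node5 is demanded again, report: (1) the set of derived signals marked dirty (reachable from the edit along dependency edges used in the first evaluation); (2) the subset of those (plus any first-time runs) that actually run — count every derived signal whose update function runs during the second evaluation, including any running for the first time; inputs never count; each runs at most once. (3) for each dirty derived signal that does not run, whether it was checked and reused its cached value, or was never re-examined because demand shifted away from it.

First evaluation (everything demanded from the output):
  node1 = lenl([-2]) = 1
  node2 = add(1, -9) = -8
  node3 = max2(1, -8) = 1
  node4 = lenl([-2]) = 1
  node5 = min2(1, 1) = 1

Propagation after the edit:
  node2: runs — input2 -9->0; result 1.
  node3: runs — node2 -8->1; result 1 (same value as before).
  node5: checked — values it read are unchanged (node4 unchanged, node3 unchanged); reused cached 1 without running.

Key observation: the change is absorbed at node3 — it re-runs but produces the same value, and the output's value is unchanged.

Marked dirty: node2, node3, node5.
Derived signals that run: node2, node3 — 2 in total.
Checked but reused from cache: node5.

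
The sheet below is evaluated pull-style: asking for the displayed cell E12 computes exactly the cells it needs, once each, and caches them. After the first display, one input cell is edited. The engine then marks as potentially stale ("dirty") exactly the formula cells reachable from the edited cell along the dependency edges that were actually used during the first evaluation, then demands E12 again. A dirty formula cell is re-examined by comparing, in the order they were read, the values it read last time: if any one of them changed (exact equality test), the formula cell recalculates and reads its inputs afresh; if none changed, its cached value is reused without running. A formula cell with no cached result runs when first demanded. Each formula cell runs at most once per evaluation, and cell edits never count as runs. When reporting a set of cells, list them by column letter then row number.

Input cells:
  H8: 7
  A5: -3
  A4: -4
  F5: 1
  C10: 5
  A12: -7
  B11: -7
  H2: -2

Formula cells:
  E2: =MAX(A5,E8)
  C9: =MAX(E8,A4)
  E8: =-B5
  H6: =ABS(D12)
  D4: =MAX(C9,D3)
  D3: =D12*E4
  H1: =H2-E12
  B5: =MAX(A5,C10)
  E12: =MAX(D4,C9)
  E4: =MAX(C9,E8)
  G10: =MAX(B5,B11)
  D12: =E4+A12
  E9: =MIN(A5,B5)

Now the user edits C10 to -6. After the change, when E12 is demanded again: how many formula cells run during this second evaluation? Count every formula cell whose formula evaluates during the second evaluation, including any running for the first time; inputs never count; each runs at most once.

8 formula cells run: B5, C9, D3, D4, D12, E4, E8, E12.

First demand of the output computes:
  B5 = MAX(-3, 5) = 5
  E8 = -(5) = -5
  C9 = MAX(-5, -4) = -4
  E4 = MAX(-4, -5) = -4
  D12 = -4 + -7 = -11
  D3 = -11 * -4 = 44
  D4 = MAX(-4, 44) = 44
  E12 = MAX(44, -4) = 44

After the edit, cleaning proceeds:
  B5: a read changed (C10 5->-6) — executes, giving -3.
  E8: a read changed (B5 5->-3) — executes, giving 3.
  C9: a read changed (E8 -5->3) — executes, giving 3.
  E4: a read changed (C9 -4->3; E8 -5->3) — executes, giving 3.
  D12: a read changed (E4 -4->3) — executes, giving -4.
  D3: a read changed (D12 -11->-4; E4 -4->3) — executes, giving -12.
  D4: a read changed (C9 -4->3; D3 44->-12) — executes, giving 3.
  E12: a read changed (D4 44->3; C9 -4->3) — executes, giving 3.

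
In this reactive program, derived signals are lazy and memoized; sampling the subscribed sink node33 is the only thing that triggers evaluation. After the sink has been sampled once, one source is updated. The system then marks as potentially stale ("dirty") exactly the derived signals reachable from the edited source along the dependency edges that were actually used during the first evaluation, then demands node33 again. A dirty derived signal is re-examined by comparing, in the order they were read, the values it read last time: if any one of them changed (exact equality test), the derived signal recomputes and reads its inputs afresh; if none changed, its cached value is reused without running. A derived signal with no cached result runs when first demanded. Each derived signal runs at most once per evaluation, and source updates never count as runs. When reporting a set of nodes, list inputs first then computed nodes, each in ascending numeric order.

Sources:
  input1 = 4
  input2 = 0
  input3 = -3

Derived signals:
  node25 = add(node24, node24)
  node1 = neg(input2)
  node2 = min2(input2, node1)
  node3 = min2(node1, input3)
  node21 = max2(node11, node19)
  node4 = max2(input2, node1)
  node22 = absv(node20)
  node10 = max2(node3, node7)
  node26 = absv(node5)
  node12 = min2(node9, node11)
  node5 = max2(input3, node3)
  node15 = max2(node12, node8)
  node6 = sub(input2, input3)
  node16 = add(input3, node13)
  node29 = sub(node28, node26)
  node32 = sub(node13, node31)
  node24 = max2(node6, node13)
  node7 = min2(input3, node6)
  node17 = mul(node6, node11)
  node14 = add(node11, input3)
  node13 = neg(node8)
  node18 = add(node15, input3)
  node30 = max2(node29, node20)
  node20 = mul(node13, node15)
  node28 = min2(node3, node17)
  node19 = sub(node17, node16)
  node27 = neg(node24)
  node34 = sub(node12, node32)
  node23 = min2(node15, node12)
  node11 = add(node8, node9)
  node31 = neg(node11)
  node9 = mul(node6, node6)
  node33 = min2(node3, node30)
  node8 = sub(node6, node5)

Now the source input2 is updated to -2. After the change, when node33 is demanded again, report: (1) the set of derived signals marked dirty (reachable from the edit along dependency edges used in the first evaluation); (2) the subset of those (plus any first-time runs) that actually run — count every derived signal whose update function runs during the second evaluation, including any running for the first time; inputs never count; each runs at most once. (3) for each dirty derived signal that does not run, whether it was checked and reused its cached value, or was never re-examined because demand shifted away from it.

The edit dirties: node1, node3, node5, node6, node8, node9, node11, node12, node13, node15, node17, node20, node26, node28, node29, node30, node33.
13 derived signals run: node1, node3, node6, node8, node9, node11, node12, node13, node15, node17, node20, node28, node30.
Cache hits after checking: node5, node26, node29, node33.
Note where the cutoff bites: node5 is checked, finds nothing changed, and keeps its cache.

First demand of the output computes:
  node1 = neg(0) = 0
  node3 = min2(0, -3) = -3
  node5 = max2(-3, -3) = -3
  node6 = sub(0, -3) = 3
  node8 = sub(3, -3) = 6
  node9 = mul(3, 3) = 9
  node11 = add(6, 9) = 15
  node12 = min2(9, 15) = 9
  node13 = neg(6) = -6
  node15 = max2(9, 6) = 9
  node17 = mul(3, 15) = 45
  node20 = mul(-6, 9) = -54
  node26 = absv(-3) = 3
  node28 = min2(-3, 45) = -3
  node29 = sub(-3, 3) = -6
  node30 = max2(-6, -54) = -6
  node33 = min2(-3, -6) = -6

After the edit, cleaning proceeds:
  node1: a read changed (input2 0->-2) — executes, giving 2.
  node3: a read changed (node1 0->2) — executes, giving -3 — identical to its old value.
  node5: dirty, but its reads are unchanged (input3 unchanged, node3 unchanged); cached -3 stands.
  node6: a read changed (input2 0->-2) — executes, giving 1.
  node8: a read changed (node6 3->1) — executes, giving 4.
  node9: a read changed (node6 3->1; node6 3->1) — executes, giving 1.
  node11: a read changed (node8 6->4; node9 9->1) — executes, giving 5.
  node12: a read changed (node9 9->1; node11 15->5) — executes, giving 1.
  node13: a read changed (node8 6->4) — executes, giving -4.
  node15: a read changed (node12 9->1; node8 6->4) — executes, giving 4.
  node17: a read changed (node6 3->1; node11 15->5) — executes, giving 5.
  node20: a read changed (node13 -6->-4; node15 9->4) — executes, giving -16.
  node26: dirty, but its reads are unchanged (node5 unchanged); cached 3 stands.
  node28: a read changed (node17 45->5) — executes, giving -3 — identical to its old value.
  node29: dirty, but its reads are unchanged (node28 unchanged, node26 unchanged); cached -6 stands.
  node30: a read changed (node20 -54->-16) — executes, giving -6 — identical to its old value.
  node33: dirty, but its reads are unchanged (node3 unchanged, node30 unchanged); cached -6 stands.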